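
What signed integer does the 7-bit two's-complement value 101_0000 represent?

MSB is 1, so the value is negative.
Invert: 0101111. Add 1: 0110000 = 48. So the value is −48.

-48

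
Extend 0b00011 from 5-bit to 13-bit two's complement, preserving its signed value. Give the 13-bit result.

0000000000011

MSB of 00011 is 0; replicate it into the new high bits.
00000000|00011 → 0000000000011 (still 3).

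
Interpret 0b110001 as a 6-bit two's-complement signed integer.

-15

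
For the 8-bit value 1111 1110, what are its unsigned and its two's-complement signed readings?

Unsigned: 11111110 = 254.
Signed: MSB=1 → 254 − 256 = -2.

unsigned = 254, signed = -2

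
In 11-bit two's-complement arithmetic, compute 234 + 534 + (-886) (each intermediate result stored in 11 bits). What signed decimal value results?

-118

234 + 534 = 768 (01100000000)
768 + (-886) = -118 (11110001010)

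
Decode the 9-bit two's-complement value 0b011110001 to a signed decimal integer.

241

MSB is 0, so the value is non-negative: 011110001 = 241.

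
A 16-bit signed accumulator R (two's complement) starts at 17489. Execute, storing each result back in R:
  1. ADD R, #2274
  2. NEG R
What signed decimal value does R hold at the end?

-19763

Start: R = 17489 = 0100010001010001.
R = 17489 + 2274 = 19763 = 0100110100110011
R = −(19763) = -19763 = 1011001011001101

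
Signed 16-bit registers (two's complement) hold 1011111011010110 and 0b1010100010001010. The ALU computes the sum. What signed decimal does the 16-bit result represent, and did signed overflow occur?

26464; overflow

1011111011010110 = -16682 (signed)
0b1010100010001010 → 1010100010001010 = -22390 (signed)
  1011111011010110
+ 1010100010001010
= 0110011101100000  (discard carry-out 1)
Result 0110011101100000: MSB = 0 → value 26464.
Both addends are negative but the stored result is non-negative: signed overflow. The true value -16682 + (-22390) = -39072 lies outside [-32768, 32767].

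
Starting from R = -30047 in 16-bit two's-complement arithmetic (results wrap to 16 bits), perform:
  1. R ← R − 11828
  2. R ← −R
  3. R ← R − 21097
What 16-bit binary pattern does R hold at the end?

0101000100101010

Start: R = -30047 = 1000101010100001.
R = -30047 − 11828 = -41875; wraps to 23661 = 0101110001101101
R = −(23661) = -23661 = 1010001110010011
R = -23661 − 21097 = -44758; wraps to 20778 = 0101000100101010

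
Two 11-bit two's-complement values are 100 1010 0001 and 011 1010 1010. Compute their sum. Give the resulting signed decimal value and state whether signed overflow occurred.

75; no overflow

100 1010 0001 → 10010100001 = -863 (signed)
011 1010 1010 → 01110101010 = 938 (signed)
  10010100001
+ 01110101010
= 00001001011  (discard carry-out 1)
Result 00001001011: MSB = 0 → value 75.
Addends have opposite signs, so signed overflow cannot occur.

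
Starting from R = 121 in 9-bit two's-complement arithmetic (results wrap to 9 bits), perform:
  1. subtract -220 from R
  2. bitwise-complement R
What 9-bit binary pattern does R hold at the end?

010101010

Start: R = 121 = 001111001.
R = 121 − (-220) = 341; wraps to -171 = 101010101
R = NOT 101010101 = 010101010 = 170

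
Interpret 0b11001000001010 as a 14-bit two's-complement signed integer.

-3574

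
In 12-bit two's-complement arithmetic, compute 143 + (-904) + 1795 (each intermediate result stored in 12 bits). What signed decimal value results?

143 + (-904) = -761 (110100000111)
-761 + 1795 = 1034 (010000001010)

1034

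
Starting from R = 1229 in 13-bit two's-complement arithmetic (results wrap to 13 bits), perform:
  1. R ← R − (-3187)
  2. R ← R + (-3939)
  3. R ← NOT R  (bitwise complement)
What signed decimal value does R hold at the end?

-478

Start: R = 1229 = 0010011001101.
R = 1229 − (-3187) = 4416; wraps to -3776 = 1000101000000
R = -3776 + (-3939) = -7715; wraps to 477 = 0000111011101
R = NOT 0000111011101 = 1111000100010 = -478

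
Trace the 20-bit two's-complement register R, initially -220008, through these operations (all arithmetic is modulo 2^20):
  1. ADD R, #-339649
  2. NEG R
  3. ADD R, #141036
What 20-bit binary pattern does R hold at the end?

10101011000100010101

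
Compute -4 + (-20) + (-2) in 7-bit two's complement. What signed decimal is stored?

-26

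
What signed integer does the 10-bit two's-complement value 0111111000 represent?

504

MSB is 0, so the value is non-negative: 0111111000 = 504.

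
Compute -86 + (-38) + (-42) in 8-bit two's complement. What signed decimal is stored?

-86 + (-38) = -124 (10000100)
-124 + (-42) = -166 → wraps to 90 (01011010)

90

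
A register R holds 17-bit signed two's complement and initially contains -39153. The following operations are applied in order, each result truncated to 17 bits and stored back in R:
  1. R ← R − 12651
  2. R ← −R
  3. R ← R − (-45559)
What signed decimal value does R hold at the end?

Start: R = -39153 = 10110011100001111.
R = -39153 − 12651 = -51804 = 10011010110100100
R = −(-51804) = 51804 = 01100101001011100
R = 51804 − (-45559) = 97363; wraps to -33709 = 10111110001010011

-33709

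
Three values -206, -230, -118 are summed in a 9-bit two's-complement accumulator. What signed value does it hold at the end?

-206 + (-230) = -436 → wraps to 76 (001001100)
76 + (-118) = -42 (111010110)

-42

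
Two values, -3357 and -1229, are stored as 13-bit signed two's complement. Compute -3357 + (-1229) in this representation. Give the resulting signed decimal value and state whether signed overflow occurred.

3606; overflow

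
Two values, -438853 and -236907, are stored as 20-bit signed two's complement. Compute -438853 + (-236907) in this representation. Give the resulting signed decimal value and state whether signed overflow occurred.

372816; overflow

-438853 → 10010100110110111011
-236907 → 11000110001010010101
  10010100110110111011
+ 11000110001010010101
= 01011011000001010000  (discard carry-out 1)
Result 01011011000001010000: MSB = 0 → value 372816.
Both addends are negative but the stored result is non-negative: signed overflow. The true value -438853 + (-236907) = -675760 lies outside [-524288, 524287].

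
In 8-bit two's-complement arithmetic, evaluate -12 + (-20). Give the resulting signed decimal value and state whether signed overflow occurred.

-12 → 11110100
-20 → 11101100
  11110100
+ 11101100
= 11100000  (discard carry-out 1)
Result 11100000: MSB = 1 → 224 − 256 = -32.
Both addends are negative and so is the stored result: no signed overflow.

-32; no overflow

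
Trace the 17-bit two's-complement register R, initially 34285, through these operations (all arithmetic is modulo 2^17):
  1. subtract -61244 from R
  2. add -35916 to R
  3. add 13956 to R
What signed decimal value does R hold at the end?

-57503

Start: R = 34285 = 01000010111101101.
R = 34285 − (-61244) = 95529; wraps to -35543 = 10111010100101001
R = -35543 + (-35916) = -71459; wraps to 59613 = 01110100011011101
R = 59613 + 13956 = 73569; wraps to -57503 = 10001111101100001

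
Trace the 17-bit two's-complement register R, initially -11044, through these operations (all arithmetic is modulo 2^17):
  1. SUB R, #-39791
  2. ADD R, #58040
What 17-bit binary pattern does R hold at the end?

Start: R = -11044 = 11101010011011100.
R = -11044 − (-39791) = 28747 = 00111000001001011
R = 28747 + 58040 = 86787; wraps to -44285 = 10101001100000011

10101001100000011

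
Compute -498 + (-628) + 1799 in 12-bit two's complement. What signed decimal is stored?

-498 + (-628) = -1126 (101110011010)
-1126 + 1799 = 673 (001010100001)

673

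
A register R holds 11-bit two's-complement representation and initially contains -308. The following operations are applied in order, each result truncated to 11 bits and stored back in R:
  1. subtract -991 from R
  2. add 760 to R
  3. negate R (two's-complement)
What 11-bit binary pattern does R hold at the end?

01001011101

Start: R = -308 = 11011001100.
R = -308 − (-991) = 683 = 01010101011
R = 683 + 760 = 1443; wraps to -605 = 10110100011
R = −(-605) = 605 = 01001011101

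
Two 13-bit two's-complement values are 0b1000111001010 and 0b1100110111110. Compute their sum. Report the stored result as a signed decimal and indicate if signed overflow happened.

0b1000111001010 → 1000111001010 = -3638 (signed)
0b1100110111110 → 1100110111110 = -1602 (signed)
  1000111001010
+ 1100110111110
= 0101110001000  (discard carry-out 1)
Result 0101110001000: MSB = 0 → value 2952.
Both addends are negative but the stored result is non-negative: signed overflow. The true value -3638 + (-1602) = -5240 lies outside [-4096, 4095].

2952; overflow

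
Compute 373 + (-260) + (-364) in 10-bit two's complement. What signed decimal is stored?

-251

373 + (-260) = 113 (0001110001)
113 + (-364) = -251 (1100000101)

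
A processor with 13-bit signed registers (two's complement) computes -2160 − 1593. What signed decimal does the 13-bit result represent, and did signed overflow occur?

-3753; no overflow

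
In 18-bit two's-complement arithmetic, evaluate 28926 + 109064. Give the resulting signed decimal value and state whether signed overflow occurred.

-124154; overflow

28926 → 000111000011111110
109064 → 011010101000001000
  000111000011111110
+ 011010101000001000
= 100001101100000110
Result 100001101100000110: MSB = 1 → 137990 − 262144 = -124154.
Both addends are non-negative but the stored result is negative: signed overflow. The true value 28926 + 109064 = 137990 lies outside [-131072, 131071].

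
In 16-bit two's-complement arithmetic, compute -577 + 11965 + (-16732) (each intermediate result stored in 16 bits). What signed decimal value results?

-5344

-577 + 11965 = 11388 (0010110001111100)
11388 + (-16732) = -5344 (1110101100100000)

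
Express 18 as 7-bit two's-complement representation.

0010010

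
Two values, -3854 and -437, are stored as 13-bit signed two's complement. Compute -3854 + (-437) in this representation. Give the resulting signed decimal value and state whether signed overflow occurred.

3901; overflow

-3854 → 1000011110010
-437 → 1111001001011
  1000011110010
+ 1111001001011
= 0111100111101  (discard carry-out 1)
Result 0111100111101: MSB = 0 → value 3901.
Both addends are negative but the stored result is non-negative: signed overflow. The true value -3854 + (-437) = -4291 lies outside [-4096, 4095].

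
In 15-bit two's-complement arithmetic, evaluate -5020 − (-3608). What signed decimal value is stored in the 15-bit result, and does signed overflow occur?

-1412; no overflow

-5020 → 110110001100100
-3608 → 111000111101000
Subtract via negate-and-add: invert 111000111101000 + 1 = 000111000011000 (i.e. 3608).
  110110001100100
+ 000111000011000
= 111101001111100
Result 111101001111100: MSB = 1 → 31356 − 32768 = -1412.
Addends (after negating the subtrahend) have opposite signs, so signed overflow cannot occur.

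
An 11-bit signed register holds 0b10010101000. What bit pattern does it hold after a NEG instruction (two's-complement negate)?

Invert: 01101010111. Add 1: 01101011000.

01101011000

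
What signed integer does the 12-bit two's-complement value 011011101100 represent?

MSB is 0, so the value is non-negative: 011011101100 = 1772.

1772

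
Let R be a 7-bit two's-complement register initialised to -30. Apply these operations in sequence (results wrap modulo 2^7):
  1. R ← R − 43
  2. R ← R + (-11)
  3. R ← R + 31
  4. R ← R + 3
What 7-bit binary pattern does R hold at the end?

Start: R = -30 = 1100010.
R = -30 − 43 = -73; wraps to 55 = 0110111
R = 55 + (-11) = 44 = 0101100
R = 44 + 31 = 75; wraps to -53 = 1001011
R = -53 + 3 = -50 = 1001110

1001110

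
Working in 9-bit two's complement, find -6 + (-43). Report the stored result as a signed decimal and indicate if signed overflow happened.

-49; no overflow

-6 → 111111010
-43 → 111010101
  111111010
+ 111010101
= 111001111  (discard carry-out 1)
Result 111001111: MSB = 1 → 463 − 512 = -49.
Both addends are negative and so is the stored result: no signed overflow.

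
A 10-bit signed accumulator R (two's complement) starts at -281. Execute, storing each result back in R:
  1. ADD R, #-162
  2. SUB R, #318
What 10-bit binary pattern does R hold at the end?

0100000111

Start: R = -281 = 1011100111.
R = -281 + (-162) = -443 = 1001000101
R = -443 − 318 = -761; wraps to 263 = 0100000111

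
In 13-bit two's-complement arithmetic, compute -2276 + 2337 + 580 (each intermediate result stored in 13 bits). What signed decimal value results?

641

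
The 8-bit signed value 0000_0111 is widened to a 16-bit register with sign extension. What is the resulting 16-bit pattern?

MSB of 00000111 is 0; replicate it into the new high bits.
00000000|00000111 → 0000000000000111 (still 7).

0000000000000111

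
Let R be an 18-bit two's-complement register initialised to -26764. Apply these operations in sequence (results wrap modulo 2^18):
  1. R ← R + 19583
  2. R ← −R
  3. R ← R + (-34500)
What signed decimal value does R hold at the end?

-27319

Start: R = -26764 = 111001011101110100.
R = -26764 + 19583 = -7181 = 111110001111110011
R = −(-7181) = 7181 = 000001110000001101
R = 7181 + (-34500) = -27319 = 111001010101001001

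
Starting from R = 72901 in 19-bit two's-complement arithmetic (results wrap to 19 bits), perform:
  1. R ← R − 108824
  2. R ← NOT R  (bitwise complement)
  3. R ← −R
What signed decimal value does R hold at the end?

-35922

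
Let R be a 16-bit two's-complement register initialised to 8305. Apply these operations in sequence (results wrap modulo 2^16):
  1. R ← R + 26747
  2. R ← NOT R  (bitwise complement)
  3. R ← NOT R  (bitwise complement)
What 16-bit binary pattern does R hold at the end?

Start: R = 8305 = 0010000001110001.
R = 8305 + 26747 = 35052; wraps to -30484 = 1000100011101100
R = NOT 1000100011101100 = 0111011100010011 = 30483
R = NOT 0111011100010011 = 1000100011101100 = -30484

1000100011101100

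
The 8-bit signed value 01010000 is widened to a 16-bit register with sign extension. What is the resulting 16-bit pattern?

MSB of 01010000 is 0; replicate it into the new high bits.
00000000|01010000 → 0000000001010000 (still 80).

0000000001010000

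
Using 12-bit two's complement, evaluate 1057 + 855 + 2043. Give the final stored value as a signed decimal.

-141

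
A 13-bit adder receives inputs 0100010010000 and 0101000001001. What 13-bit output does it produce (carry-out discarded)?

1001010011001

  0100010010000
+ 0101000001001
= 1001010011001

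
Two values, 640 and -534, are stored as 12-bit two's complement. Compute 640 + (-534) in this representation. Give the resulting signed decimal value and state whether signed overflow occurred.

640 → 001010000000
-534 → 110111101010
  001010000000
+ 110111101010
= 000001101010  (discard carry-out 1)
Result 000001101010: MSB = 0 → value 106.
Addends have opposite signs, so signed overflow cannot occur.

106; no overflow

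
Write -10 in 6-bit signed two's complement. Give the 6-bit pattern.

|-10| = 10 = 001010 in 6 bits.
Invert the bits: 110101. Add 1: 110110.

110110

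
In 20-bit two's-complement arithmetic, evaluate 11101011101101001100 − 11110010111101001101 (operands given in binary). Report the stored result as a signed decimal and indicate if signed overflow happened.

11101011101101001100 = -83124 (signed)
11110010111101001101 = -53427 (signed)
Subtract via negate-and-add: invert 11110010111101001101 + 1 = 00001101000010110011 (i.e. 53427).
  11101011101101001100
+ 00001101000010110011
= 11111000101111111111
Result 11111000101111111111: MSB = 1 → 1018879 − 1048576 = -29697.
Addends (after negating the subtrahend) have opposite signs, so signed overflow cannot occur.

-29697; no overflow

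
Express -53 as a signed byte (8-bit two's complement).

11001011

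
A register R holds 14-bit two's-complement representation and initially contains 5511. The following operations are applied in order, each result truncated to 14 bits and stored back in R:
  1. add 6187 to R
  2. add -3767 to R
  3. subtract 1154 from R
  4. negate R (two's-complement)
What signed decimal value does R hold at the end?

-6777

Start: R = 5511 = 01010110000111.
R = 5511 + 6187 = 11698; wraps to -4686 = 10110110110010
R = -4686 + (-3767) = -8453; wraps to 7931 = 01111011111011
R = 7931 − 1154 = 6777 = 01101001111001
R = −(6777) = -6777 = 10010110000111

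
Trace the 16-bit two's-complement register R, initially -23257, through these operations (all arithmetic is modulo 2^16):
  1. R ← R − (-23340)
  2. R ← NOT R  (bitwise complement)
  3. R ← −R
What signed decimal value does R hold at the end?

84

Start: R = -23257 = 1010010100100111.
R = -23257 − (-23340) = 83 = 0000000001010011
R = NOT 0000000001010011 = 1111111110101100 = -84
R = −(-84) = 84 = 0000000001010100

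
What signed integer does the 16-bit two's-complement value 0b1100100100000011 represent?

-14077

MSB is 1, so the value is negative.
Unsigned reading: 51459. Subtract 2^16 = 65536: 51459 − 65536 = -14077.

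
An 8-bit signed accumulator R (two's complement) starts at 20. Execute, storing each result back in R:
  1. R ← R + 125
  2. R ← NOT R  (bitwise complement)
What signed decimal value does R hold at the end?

Start: R = 20 = 00010100.
R = 20 + 125 = 145; wraps to -111 = 10010001
R = NOT 10010001 = 01101110 = 110

110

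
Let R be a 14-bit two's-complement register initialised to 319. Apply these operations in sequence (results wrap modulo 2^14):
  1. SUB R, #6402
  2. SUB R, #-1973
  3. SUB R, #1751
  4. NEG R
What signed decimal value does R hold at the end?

Start: R = 319 = 00000100111111.
R = 319 − 6402 = -6083 = 10100000111101
R = -6083 − (-1973) = -4110 = 10111111110010
R = -4110 − 1751 = -5861 = 10100100011011
R = −(-5861) = 5861 = 01011011100101

5861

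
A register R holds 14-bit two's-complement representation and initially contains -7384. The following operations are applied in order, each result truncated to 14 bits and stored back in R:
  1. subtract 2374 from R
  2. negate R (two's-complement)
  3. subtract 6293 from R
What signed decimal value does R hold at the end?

Start: R = -7384 = 10001100101000.
R = -7384 − 2374 = -9758; wraps to 6626 = 01100111100010
R = −(6626) = -6626 = 10011000011110
R = -6626 − 6293 = -12919; wraps to 3465 = 00110110001001

3465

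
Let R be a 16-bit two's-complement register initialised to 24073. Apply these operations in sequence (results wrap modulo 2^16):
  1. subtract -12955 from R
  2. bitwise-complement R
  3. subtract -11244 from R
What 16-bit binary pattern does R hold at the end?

1001101101000111

Start: R = 24073 = 0101111000001001.
R = 24073 − (-12955) = 37028; wraps to -28508 = 1001000010100100
R = NOT 1001000010100100 = 0110111101011011 = 28507
R = 28507 − (-11244) = 39751; wraps to -25785 = 1001101101000111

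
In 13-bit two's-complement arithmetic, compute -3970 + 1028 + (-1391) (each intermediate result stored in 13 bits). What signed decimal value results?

-3970 + 1028 = -2942 (1010010000010)
-2942 + (-1391) = -4333 → wraps to 3859 (0111100010011)

3859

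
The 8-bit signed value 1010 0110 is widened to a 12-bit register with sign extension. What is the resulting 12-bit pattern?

111110100110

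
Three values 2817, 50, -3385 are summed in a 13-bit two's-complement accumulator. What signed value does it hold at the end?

-518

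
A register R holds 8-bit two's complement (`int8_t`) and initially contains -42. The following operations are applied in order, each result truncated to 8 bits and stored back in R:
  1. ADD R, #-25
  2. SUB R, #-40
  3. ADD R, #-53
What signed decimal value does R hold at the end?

-80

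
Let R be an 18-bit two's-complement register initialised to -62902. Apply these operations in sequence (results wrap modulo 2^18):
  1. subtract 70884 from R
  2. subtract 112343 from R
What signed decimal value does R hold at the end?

Start: R = -62902 = 110000101001001010.
R = -62902 − 70884 = -133786; wraps to 128358 = 011111010101100110
R = 128358 − 112343 = 16015 = 000011111010001111

16015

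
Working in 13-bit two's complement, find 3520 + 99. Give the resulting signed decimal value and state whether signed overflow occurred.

3619; no overflow

3520 → 0110111000000
99 → 0000001100011
  0110111000000
+ 0000001100011
= 0111000100011
Result 0111000100011: MSB = 0 → value 3619.
Both addends are non-negative and so is the stored result: no signed overflow.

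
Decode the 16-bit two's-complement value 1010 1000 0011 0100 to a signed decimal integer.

MSB is 1, so the value is negative.
Invert: 0101011111001011. Add 1: 0101011111001100 = 22476. So the value is −22476.

-22476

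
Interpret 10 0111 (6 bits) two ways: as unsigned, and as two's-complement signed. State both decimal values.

Unsigned: 100111 = 39.
Signed: MSB=1 → 39 − 64 = -25.

unsigned = 39, signed = -25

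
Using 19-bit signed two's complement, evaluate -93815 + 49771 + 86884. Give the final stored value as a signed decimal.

-93815 + 49771 = -44044 (1110101001111110100)
-44044 + 86884 = 42840 (0001010011101011000)

42840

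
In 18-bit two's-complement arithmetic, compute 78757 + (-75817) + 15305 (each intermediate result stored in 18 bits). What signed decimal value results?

18245

78757 + (-75817) = 2940 (000000101101111100)
2940 + 15305 = 18245 (000100011101000101)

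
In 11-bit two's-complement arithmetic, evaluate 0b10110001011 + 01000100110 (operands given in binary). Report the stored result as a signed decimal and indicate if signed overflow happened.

-79; no overflow

0b10110001011 → 10110001011 = -629 (signed)
01000100110 = 550 (signed)
  10110001011
+ 01000100110
= 11110110001
Result 11110110001: MSB = 1 → 1969 − 2048 = -79.
Addends have opposite signs, so signed overflow cannot occur.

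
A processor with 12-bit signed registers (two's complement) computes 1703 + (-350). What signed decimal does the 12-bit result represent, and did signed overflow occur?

1353; no overflow

1703 → 011010100111
-350 → 111010100010
  011010100111
+ 111010100010
= 010101001001  (discard carry-out 1)
Result 010101001001: MSB = 0 → value 1353.
Addends have opposite signs, so signed overflow cannot occur.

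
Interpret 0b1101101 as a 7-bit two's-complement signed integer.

-19

MSB is 1, so the value is negative.
Unsigned reading: 109. Subtract 2^7 = 128: 109 − 128 = -19.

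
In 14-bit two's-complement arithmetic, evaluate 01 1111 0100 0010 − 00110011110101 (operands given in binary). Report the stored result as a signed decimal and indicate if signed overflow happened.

01 1111 0100 0010 → 01111101000010 = 8002 (signed)
00110011110101 = 3317 (signed)
Subtract via negate-and-add: invert 00110011110101 + 1 = 11001100001011 (i.e. -3317).
  01111101000010
+ 11001100001011
= 01001001001101  (discard carry-out 1)
Result 01001001001101: MSB = 0 → value 4685.
Addends (after negating the subtrahend) have opposite signs, so signed overflow cannot occur.

4685; no overflow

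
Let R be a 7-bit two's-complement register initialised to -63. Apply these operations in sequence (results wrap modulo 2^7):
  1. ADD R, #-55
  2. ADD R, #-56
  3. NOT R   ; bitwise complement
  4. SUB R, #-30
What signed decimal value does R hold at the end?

Start: R = -63 = 1000001.
R = -63 + (-55) = -118; wraps to 10 = 0001010
R = 10 + (-56) = -46 = 1010010
R = NOT 1010010 = 0101101 = 45
R = 45 − (-30) = 75; wraps to -53 = 1001011

-53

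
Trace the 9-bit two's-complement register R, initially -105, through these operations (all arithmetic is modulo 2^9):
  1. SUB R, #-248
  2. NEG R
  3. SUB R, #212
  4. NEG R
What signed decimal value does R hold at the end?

-157

Start: R = -105 = 110010111.
R = -105 − (-248) = 143 = 010001111
R = −(143) = -143 = 101110001
R = -143 − 212 = -355; wraps to 157 = 010011101
R = −(157) = -157 = 101100011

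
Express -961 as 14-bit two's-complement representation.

11110000111111

|-961| = 961 = 00001111000001 in 14 bits.
Invert the bits: 11110000111110. Add 1: 11110000111111.
Check: 11110000111111 reads as 15423 − 16384 = -961.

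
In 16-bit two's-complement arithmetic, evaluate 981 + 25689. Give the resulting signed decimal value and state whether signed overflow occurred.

26670; no overflow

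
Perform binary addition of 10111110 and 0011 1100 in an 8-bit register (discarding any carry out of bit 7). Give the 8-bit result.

  10111110
+ 00111100
= 11111010

11111010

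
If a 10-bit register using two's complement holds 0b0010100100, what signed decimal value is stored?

164

MSB is 0, so the value is non-negative: 0010100100 = 164.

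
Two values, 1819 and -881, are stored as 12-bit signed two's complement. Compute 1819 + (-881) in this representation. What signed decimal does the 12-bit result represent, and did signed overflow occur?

938; no overflow

1819 → 011100011011
-881 → 110010001111
  011100011011
+ 110010001111
= 001110101010  (discard carry-out 1)
Result 001110101010: MSB = 0 → value 938.
Addends have opposite signs, so signed overflow cannot occur.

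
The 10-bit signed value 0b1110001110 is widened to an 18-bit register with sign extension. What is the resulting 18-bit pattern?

111111111110001110

MSB of 1110001110 is 1; replicate it into the new high bits.
11111111|1110001110 → 111111111110001110 (still -114).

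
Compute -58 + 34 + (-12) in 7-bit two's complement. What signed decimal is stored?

-36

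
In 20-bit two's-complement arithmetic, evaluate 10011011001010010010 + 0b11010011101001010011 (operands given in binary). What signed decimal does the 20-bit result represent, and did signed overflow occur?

453861; overflow

10011011001010010010 = -413038 (signed)
0b11010011101001010011 → 11010011101001010011 = -181677 (signed)
  10011011001010010010
+ 11010011101001010011
= 01101110110011100101  (discard carry-out 1)
Result 01101110110011100101: MSB = 0 → value 453861.
Both addends are negative but the stored result is non-negative: signed overflow. The true value -413038 + (-181677) = -594715 lies outside [-524288, 524287].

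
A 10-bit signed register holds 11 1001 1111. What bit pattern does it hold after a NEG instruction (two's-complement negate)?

Invert: 0001100000. Add 1: 0001100001.

0001100001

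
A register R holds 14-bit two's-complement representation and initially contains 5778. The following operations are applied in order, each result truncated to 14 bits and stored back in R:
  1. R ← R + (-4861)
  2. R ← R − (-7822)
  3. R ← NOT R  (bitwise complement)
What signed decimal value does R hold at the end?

7644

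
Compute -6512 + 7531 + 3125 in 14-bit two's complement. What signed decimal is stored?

-6512 + 7531 = 1019 (00001111111011)
1019 + 3125 = 4144 (01000000110000)

4144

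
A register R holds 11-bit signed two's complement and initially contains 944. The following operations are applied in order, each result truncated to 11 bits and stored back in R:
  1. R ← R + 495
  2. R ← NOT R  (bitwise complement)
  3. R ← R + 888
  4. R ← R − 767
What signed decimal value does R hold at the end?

Start: R = 944 = 01110110000.
R = 944 + 495 = 1439; wraps to -609 = 10110011111
R = NOT 10110011111 = 01001100000 = 608
R = 608 + 888 = 1496; wraps to -552 = 10111011000
R = -552 − 767 = -1319; wraps to 729 = 01011011001

729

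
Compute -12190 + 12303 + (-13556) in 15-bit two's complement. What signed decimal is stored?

-13443

-12190 + 12303 = 113 (000000001110001)
113 + (-13556) = -13443 (100101101111101)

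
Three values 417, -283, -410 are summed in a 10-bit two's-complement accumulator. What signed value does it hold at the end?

-276

417 + (-283) = 134 (0010000110)
134 + (-410) = -276 (1011101100)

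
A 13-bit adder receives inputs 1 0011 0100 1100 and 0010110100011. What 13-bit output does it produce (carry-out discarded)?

  1001101001100
+ 0010110100011
= 1100011101111

1100011101111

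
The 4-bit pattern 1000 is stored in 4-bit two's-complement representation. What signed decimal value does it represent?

MSB is 1, so the value is negative.
Unsigned reading: 8. Subtract 2^4 = 16: 8 − 16 = -8.

-8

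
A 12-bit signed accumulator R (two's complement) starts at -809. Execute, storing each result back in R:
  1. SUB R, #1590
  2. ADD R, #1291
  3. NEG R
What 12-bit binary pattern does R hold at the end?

010001010100

Start: R = -809 = 110011010111.
R = -809 − 1590 = -2399; wraps to 1697 = 011010100001
R = 1697 + 1291 = 2988; wraps to -1108 = 101110101100
R = −(-1108) = 1108 = 010001010100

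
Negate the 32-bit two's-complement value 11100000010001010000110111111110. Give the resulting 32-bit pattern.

Invert: 00011111101110101111001000000001. Add 1: 00011111101110101111001000000010.

00011111101110101111001000000010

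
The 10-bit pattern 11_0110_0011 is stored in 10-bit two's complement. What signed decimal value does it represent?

-157

MSB is 1, so the value is negative.
Invert: 0010011100. Add 1: 0010011101 = 157. So the value is −157.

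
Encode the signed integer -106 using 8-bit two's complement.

10010110

|-106| = 106 = 01101010 in 8 bits.
Invert the bits: 10010101. Add 1: 10010110.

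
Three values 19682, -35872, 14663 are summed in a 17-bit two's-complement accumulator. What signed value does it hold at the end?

-1527

19682 + (-35872) = -16190 (11100000011000010)
-16190 + 14663 = -1527 (11111101000001001)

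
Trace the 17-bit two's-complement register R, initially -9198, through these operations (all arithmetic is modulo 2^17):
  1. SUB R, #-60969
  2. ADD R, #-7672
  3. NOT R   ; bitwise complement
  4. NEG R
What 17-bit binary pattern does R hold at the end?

01010110001000100

Start: R = -9198 = 11101110000010010.
R = -9198 − (-60969) = 51771 = 01100101000111011
R = 51771 + (-7672) = 44099 = 01010110001000011
R = NOT 01010110001000011 = 10101001110111100 = -44100
R = −(-44100) = 44100 = 01010110001000100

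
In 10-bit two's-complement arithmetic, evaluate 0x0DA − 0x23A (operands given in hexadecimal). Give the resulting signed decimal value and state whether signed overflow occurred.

-352; overflow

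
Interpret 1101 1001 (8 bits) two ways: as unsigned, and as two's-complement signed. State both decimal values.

unsigned = 217, signed = -39

Unsigned: 11011001 = 217.
Signed: MSB=1 → 217 − 256 = -39.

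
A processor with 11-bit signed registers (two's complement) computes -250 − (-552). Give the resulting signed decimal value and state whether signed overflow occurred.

-250 → 11100000110
-552 → 10111011000
Subtract via negate-and-add: invert 10111011000 + 1 = 01000101000 (i.e. 552).
  11100000110
+ 01000101000
= 00100101110  (discard carry-out 1)
Result 00100101110: MSB = 0 → value 302.
Addends (after negating the subtrahend) have opposite signs, so signed overflow cannot occur.

302; no overflow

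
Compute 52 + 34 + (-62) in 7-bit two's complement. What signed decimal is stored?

24

52 + 34 = 86 → wraps to -42 (1010110)
-42 + (-62) = -104 → wraps to 24 (0011000)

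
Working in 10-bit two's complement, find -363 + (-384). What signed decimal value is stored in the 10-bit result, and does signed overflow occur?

-363 → 1010010101
-384 → 1010000000
  1010010101
+ 1010000000
= 0100010101  (discard carry-out 1)
Result 0100010101: MSB = 0 → value 277.
Both addends are negative but the stored result is non-negative: signed overflow. The true value -363 + (-384) = -747 lies outside [-512, 511].

277; overflow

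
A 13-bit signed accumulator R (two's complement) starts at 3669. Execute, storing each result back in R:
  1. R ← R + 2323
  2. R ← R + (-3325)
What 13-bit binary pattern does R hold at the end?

0101001101011

Start: R = 3669 = 0111001010101.
R = 3669 + 2323 = 5992; wraps to -2200 = 1011101101000
R = -2200 + (-3325) = -5525; wraps to 2667 = 0101001101011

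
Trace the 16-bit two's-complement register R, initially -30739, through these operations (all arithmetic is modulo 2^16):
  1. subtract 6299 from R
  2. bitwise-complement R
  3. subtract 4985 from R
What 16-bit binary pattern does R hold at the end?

Start: R = -30739 = 1000011111101101.
R = -30739 − 6299 = -37038; wraps to 28498 = 0110111101010010
R = NOT 0110111101010010 = 1001000010101101 = -28499
R = -28499 − 4985 = -33484; wraps to 32052 = 0111110100110100

0111110100110100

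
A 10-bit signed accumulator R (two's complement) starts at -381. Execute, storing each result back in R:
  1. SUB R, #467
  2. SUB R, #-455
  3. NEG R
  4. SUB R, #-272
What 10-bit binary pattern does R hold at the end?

1010011001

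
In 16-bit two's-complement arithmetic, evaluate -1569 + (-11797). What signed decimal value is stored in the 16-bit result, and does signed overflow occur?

-1569 → 1111100111011111
-11797 → 1101000111101011
  1111100111011111
+ 1101000111101011
= 1100101111001010  (discard carry-out 1)
Result 1100101111001010: MSB = 1 → 52170 − 65536 = -13366.
Both addends are negative and so is the stored result: no signed overflow.

-13366; no overflow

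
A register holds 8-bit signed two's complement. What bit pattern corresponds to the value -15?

|-15| = 15 = 00001111 in 8 bits.
Invert the bits: 11110000. Add 1: 11110001.

11110001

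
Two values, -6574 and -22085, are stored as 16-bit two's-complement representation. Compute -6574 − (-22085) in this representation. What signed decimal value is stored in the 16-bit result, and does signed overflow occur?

15511; no overflow

-6574 → 1110011001010010
-22085 → 1010100110111011
Subtract via negate-and-add: invert 1010100110111011 + 1 = 0101011001000101 (i.e. 22085).
  1110011001010010
+ 0101011001000101
= 0011110010010111  (discard carry-out 1)
Result 0011110010010111: MSB = 0 → value 15511.
Addends (after negating the subtrahend) have opposite signs, so signed overflow cannot occur.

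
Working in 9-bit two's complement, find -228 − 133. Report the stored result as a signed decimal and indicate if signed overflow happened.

-228 → 100011100
133 → 010000101
Subtract via negate-and-add: invert 010000101 + 1 = 101111011 (i.e. -133).
  100011100
+ 101111011
= 010010111  (discard carry-out 1)
Result 010010111: MSB = 0 → value 151.
Both addends (after negating the subtrahend) are negative but the stored result is non-negative: signed overflow. The true value -228 − 133 = -361 lies outside [-256, 255].

151; overflow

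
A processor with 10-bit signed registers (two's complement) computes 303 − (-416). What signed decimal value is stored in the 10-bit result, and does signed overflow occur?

303 → 0100101111
-416 → 1001100000
Subtract via negate-and-add: invert 1001100000 + 1 = 0110100000 (i.e. 416).
  0100101111
+ 0110100000
= 1011001111
Result 1011001111: MSB = 1 → 719 − 1024 = -305.
Both addends (after negating the subtrahend) are non-negative but the stored result is negative: signed overflow. The true value 303 − (-416) = 719 lies outside [-512, 511].

-305; overflow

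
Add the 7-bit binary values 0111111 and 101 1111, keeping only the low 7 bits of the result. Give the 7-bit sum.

  0111111
+ 1011111
= 0011110  (discard carry-out 1)

0011110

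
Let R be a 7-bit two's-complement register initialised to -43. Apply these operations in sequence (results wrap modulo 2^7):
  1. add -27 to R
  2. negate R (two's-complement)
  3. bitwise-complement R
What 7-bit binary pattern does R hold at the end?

Start: R = -43 = 1010101.
R = -43 + (-27) = -70; wraps to 58 = 0111010
R = −(58) = -58 = 1000110
R = NOT 1000110 = 0111001 = 57

0111001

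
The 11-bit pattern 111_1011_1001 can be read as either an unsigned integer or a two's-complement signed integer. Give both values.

Unsigned: 11110111001 = 1977.
Signed: MSB=1 → 1977 − 2048 = -71.

unsigned = 1977, signed = -71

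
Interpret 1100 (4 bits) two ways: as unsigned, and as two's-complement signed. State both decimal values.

unsigned = 12, signed = -4

Unsigned: 1100 = 12.
Signed: MSB=1 → 12 − 16 = -4.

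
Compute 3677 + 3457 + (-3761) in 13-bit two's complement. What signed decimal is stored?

3677 + 3457 = 7134 → wraps to -1058 (1101111011110)
-1058 + (-3761) = -4819 → wraps to 3373 (0110100101101)

3373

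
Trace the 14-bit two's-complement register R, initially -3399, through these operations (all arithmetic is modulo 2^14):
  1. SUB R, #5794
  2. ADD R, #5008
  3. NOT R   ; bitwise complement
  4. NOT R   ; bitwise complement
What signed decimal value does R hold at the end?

-4185

Start: R = -3399 = 11001010111001.
R = -3399 − 5794 = -9193; wraps to 7191 = 01110000010111
R = 7191 + 5008 = 12199; wraps to -4185 = 10111110100111
R = NOT 10111110100111 = 01000001011000 = 4184
R = NOT 01000001011000 = 10111110100111 = -4185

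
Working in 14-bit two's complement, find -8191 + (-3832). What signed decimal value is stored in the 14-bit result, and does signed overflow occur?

-8191 → 10000000000001
-3832 → 11000100001000
  10000000000001
+ 11000100001000
= 01000100001001  (discard carry-out 1)
Result 01000100001001: MSB = 0 → value 4361.
Both addends are negative but the stored result is non-negative: signed overflow. The true value -8191 + (-3832) = -12023 lies outside [-8192, 8191].

4361; overflow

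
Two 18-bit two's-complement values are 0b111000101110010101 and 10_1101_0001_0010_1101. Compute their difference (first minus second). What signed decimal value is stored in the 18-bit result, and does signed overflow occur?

47720; no overflow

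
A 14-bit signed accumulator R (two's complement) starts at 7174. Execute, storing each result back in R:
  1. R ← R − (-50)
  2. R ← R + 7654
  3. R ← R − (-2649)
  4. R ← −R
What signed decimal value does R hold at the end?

Start: R = 7174 = 01110000000110.
R = 7174 − (-50) = 7224 = 01110000111000
R = 7224 + 7654 = 14878; wraps to -1506 = 11101000011110
R = -1506 − (-2649) = 1143 = 00010001110111
R = −(1143) = -1143 = 11101110001001

-1143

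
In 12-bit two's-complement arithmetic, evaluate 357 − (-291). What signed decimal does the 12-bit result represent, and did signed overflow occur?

357 → 000101100101
-291 → 111011011101
Subtract via negate-and-add: invert 111011011101 + 1 = 000100100011 (i.e. 291).
  000101100101
+ 000100100011
= 001010001000
Result 001010001000: MSB = 0 → value 648.
Both addends (after negating the subtrahend) are non-negative and so is the stored result: no signed overflow.

648; no overflow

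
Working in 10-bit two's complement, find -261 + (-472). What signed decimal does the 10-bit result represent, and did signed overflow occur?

-261 → 1011111011
-472 → 1000101000
  1011111011
+ 1000101000
= 0100100011  (discard carry-out 1)
Result 0100100011: MSB = 0 → value 291.
Both addends are negative but the stored result is non-negative: signed overflow. The true value -261 + (-472) = -733 lies outside [-512, 511].

291; overflow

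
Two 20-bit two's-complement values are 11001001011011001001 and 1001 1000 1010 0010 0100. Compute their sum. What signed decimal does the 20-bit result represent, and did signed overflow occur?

11001001011011001001 = -223543 (signed)
1001 1000 1010 0010 0100 → 10011000101000100100 = -423388 (signed)
  11001001011011001001
+ 10011000101000100100
= 01100010000011101101  (discard carry-out 1)
Result 01100010000011101101: MSB = 0 → value 401645.
Both addends are negative but the stored result is non-negative: signed overflow. The true value -223543 + (-423388) = -646931 lies outside [-524288, 524287].

401645; overflow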